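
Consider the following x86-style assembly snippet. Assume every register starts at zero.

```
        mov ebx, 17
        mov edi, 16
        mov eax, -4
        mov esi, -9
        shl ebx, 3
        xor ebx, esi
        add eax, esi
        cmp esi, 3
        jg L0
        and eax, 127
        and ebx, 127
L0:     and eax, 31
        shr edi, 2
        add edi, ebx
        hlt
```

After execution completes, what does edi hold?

131

after mov ebx, 17: ebx=17
after mov edi, 16: edi=16
after mov eax, -4: eax=-4
after mov esi, -9: esi=-9
after shl ebx, 3: ebx=17<<3=136
after xor ebx, esi: ebx=136^(-9)=-129
after add eax, esi: eax=(-4)+(-9)=-13
cmp esi, 3  (cmp -9,3)
jg L0: not taken
after and eax, 127: eax=(-13)&127=115
after and ebx, 127: ebx=(-129)&127=127
after and eax, 31: eax=115&31=19
after shr edi, 2: edi=16>>2=4
after add edi, ebx: edi=4+127=131
halt.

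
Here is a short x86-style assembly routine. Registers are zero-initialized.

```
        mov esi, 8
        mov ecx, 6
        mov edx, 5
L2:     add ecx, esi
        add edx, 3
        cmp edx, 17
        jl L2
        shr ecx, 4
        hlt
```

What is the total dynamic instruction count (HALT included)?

21

esi=8
ecx=6
edx=5
ecx=6+8=14
edx=5+3=8
cmp edx, 17  (cmp 8,17)
jl L2: taken
ecx=14+8=22
edx=8+3=11
cmp edx, 17  (cmp 11,17)
jl L2: taken
ecx=22+8=30
edx=11+3=14
cmp edx, 17  (cmp 14,17)
jl L2: taken
ecx=30+8=38
edx=14+3=17
cmp edx, 17  (cmp 17,17)
jl L2: not taken
ecx=38>>4=2
halt.
Total executed instructions: 21.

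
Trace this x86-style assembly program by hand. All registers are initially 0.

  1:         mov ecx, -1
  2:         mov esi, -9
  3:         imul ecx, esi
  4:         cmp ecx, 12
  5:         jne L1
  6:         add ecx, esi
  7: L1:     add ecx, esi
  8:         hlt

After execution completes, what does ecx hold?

0

after mov ecx, -1: ecx=-1
after mov esi, -9: esi=-9
after imul ecx, esi: ecx=(-1)*(-9)=9
cmp ecx, 12  (cmp 9,12)
jne L1: taken
after add ecx, esi: ecx=9+(-9)=0
halt.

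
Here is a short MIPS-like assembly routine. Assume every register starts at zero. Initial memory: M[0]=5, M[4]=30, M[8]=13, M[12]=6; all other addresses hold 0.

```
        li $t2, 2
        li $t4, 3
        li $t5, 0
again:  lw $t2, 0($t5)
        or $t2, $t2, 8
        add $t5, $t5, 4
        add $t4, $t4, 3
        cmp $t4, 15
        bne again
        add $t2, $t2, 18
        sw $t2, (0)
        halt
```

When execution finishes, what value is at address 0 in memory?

32

after li $t2, 2: $t2=2
after li $t4, 3: $t4=3
after li $t5, 0: $t5=0
after lw $t2, 0($t5): $t2=M[0]=5
after or $t2, $t2, 8: $t2=5|8=13
after add $t5, $t5, 4: $t5=0+4=4
after add $t4, $t4, 3: $t4=3+3=6
cmp $t4, 15  (cmp 6,15)
bne again: taken
after lw $t2, 0($t5): $t2=M[4]=30
after or $t2, $t2, 8: $t2=30|8=30
after add $t5, $t5, 4: $t5=4+4=8
after add $t4, $t4, 3: $t4=6+3=9
cmp $t4, 15  (cmp 9,15)
bne again: taken
after lw $t2, 0($t5): $t2=M[8]=13
after or $t2, $t2, 8: $t2=13|8=13
after add $t5, $t5, 4: $t5=8+4=12
after add $t4, $t4, 3: $t4=9+3=12
cmp $t4, 15  (cmp 12,15)
bne again: taken
after lw $t2, 0($t5): $t2=M[12]=6
after or $t2, $t2, 8: $t2=6|8=14
after add $t5, $t5, 4: $t5=12+4=16
after add $t4, $t4, 3: $t4=12+3=15
cmp $t4, 15  (cmp 15,15)
bne again: not taken
after add $t2, $t2, 18: $t2=14+18=32
sw $t2, (0) → M[0]=32
halt.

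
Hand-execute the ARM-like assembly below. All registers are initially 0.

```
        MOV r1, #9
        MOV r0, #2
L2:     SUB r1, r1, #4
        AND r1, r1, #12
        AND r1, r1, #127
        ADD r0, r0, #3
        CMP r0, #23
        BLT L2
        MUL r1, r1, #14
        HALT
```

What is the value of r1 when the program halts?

168

after MOV r1, #9: r1=9
after MOV r0, #2: r0=2
after SUB r1, r1, #4: r1=9-4=5
after AND r1, r1, #12: r1=5&12=4
after AND r1, r1, #127: r1=4&127=4
after ADD r0, r0, #3: r0=2+3=5
CMP r0, #23  (cmp 5,23)
BLT L2: taken
after SUB r1, r1, #4: r1=4-4=0
after AND r1, r1, #12: r1=0&12=0
after AND r1, r1, #127: r1=0&127=0
after ADD r0, r0, #3: r0=5+3=8
CMP r0, #23  (cmp 8,23)
BLT L2: taken
after SUB r1, r1, #4: r1=0-4=-4
after AND r1, r1, #12: r1=(-4)&12=12
after AND r1, r1, #127: r1=12&127=12
after ADD r0, r0, #3: r0=8+3=11
CMP r0, #23  (cmp 11,23)
BLT L2: taken
after SUB r1, r1, #4: r1=12-4=8
after AND r1, r1, #12: r1=8&12=8
after AND r1, r1, #127: r1=8&127=8
after ADD r0, r0, #3: r0=11+3=14
CMP r0, #23  (cmp 14,23)
BLT L2: taken
after SUB r1, r1, #4: r1=8-4=4
after AND r1, r1, #12: r1=4&12=4
after AND r1, r1, #127: r1=4&127=4
after ADD r0, r0, #3: r0=14+3=17
CMP r0, #23  (cmp 17,23)
BLT L2: taken
after SUB r1, r1, #4: r1=4-4=0
after AND r1, r1, #12: r1=0&12=0
after AND r1, r1, #127: r1=0&127=0
after ADD r0, r0, #3: r0=17+3=20
CMP r0, #23  (cmp 20,23)
BLT L2: taken
after SUB r1, r1, #4: r1=0-4=-4
after AND r1, r1, #12: r1=(-4)&12=12
after AND r1, r1, #127: r1=12&127=12
after ADD r0, r0, #3: r0=20+3=23
CMP r0, #23  (cmp 23,23)
BLT L2: not taken
after MUL r1, r1, #14: r1=12*14=168
halt.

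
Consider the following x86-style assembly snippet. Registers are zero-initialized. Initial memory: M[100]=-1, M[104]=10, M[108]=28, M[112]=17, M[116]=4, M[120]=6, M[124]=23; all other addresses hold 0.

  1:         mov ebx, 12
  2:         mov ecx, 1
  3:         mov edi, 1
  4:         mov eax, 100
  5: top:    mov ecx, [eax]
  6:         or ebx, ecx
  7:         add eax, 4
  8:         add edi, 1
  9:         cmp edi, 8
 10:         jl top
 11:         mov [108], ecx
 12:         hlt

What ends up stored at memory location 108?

mov ebx, 12 → ebx=12
mov ecx, 1 → ecx=1
mov edi, 1 → edi=1
mov eax, 100 → eax=100
mov ecx, [eax] → ecx=M[100]=-1
or ebx, ecx → ebx=12|(-1)=-1
add eax, 4 → eax=100+4=104
add edi, 1 → edi=1+1=2
cmp edi, 8  (cmp 2,8)
jl top: taken
mov ecx, [eax] → ecx=M[104]=10
or ebx, ecx → ebx=(-1)|10=-1
add eax, 4 → eax=104+4=108
add edi, 1 → edi=2+1=3
cmp edi, 8  (cmp 3,8)
jl top: taken
mov ecx, [eax] → ecx=M[108]=28
or ebx, ecx → ebx=(-1)|28=-1
add eax, 4 → eax=108+4=112
add edi, 1 → edi=3+1=4
cmp edi, 8  (cmp 4,8)
jl top: taken
mov ecx, [eax] → ecx=M[112]=17
or ebx, ecx → ebx=(-1)|17=-1
add eax, 4 → eax=112+4=116
add edi, 1 → edi=4+1=5
cmp edi, 8  (cmp 5,8)
jl top: taken
mov ecx, [eax] → ecx=M[116]=4
or ebx, ecx → ebx=(-1)|4=-1
add eax, 4 → eax=116+4=120
add edi, 1 → edi=5+1=6
cmp edi, 8  (cmp 6,8)
jl top: taken
mov ecx, [eax] → ecx=M[120]=6
or ebx, ecx → ebx=(-1)|6=-1
add eax, 4 → eax=120+4=124
add edi, 1 → edi=6+1=7
cmp edi, 8  (cmp 7,8)
jl top: taken
mov ecx, [eax] → ecx=M[124]=23
or ebx, ecx → ebx=(-1)|23=-1
add eax, 4 → eax=124+4=128
add edi, 1 → edi=7+1=8
cmp edi, 8  (cmp 8,8)
jl top: not taken
mov [108], ecx → M[108]=23
halt.

23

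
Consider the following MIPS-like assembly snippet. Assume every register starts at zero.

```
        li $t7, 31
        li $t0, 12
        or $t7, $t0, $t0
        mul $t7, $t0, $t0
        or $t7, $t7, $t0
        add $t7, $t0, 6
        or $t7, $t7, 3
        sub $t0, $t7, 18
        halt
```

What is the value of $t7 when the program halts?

li $t7, 31 → $t7=31
li $t0, 12 → $t0=12
or $t7, $t0, $t0 → $t7=12|12=12
mul $t7, $t0, $t0 → $t7=12*12=144
or $t7, $t7, $t0 → $t7=144|12=156
add $t7, $t0, 6 → $t7=12+6=18
or $t7, $t7, 3 → $t7=18|3=19
sub $t0, $t7, 18 → $t0=19-18=1
halt.

19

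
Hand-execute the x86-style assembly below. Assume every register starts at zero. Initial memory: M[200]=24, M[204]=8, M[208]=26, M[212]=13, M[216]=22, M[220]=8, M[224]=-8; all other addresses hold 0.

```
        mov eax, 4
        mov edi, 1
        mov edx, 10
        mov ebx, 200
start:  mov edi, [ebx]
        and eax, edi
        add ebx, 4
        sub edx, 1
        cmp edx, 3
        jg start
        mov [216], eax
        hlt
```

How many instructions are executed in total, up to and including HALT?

48

mov eax, 4 → eax=4
mov edi, 1 → edi=1
mov edx, 10 → edx=10
mov ebx, 200 → ebx=200
mov edi, [ebx] → edi=M[200]=24
and eax, edi → eax=4&24=0
add ebx, 4 → ebx=200+4=204
sub edx, 1 → edx=10-1=9
cmp edx, 3  (cmp 9,3)
jg start: taken
mov edi, [ebx] → edi=M[204]=8
and eax, edi → eax=0&8=0
add ebx, 4 → ebx=204+4=208
sub edx, 1 → edx=9-1=8
cmp edx, 3  (cmp 8,3)
jg start: taken
mov edi, [ebx] → edi=M[208]=26
and eax, edi → eax=0&26=0
add ebx, 4 → ebx=208+4=212
sub edx, 1 → edx=8-1=7
cmp edx, 3  (cmp 7,3)
jg start: taken
mov edi, [ebx] → edi=M[212]=13
and eax, edi → eax=0&13=0
add ebx, 4 → ebx=212+4=216
sub edx, 1 → edx=7-1=6
cmp edx, 3  (cmp 6,3)
jg start: taken
mov edi, [ebx] → edi=M[216]=22
and eax, edi → eax=0&22=0
add ebx, 4 → ebx=216+4=220
sub edx, 1 → edx=6-1=5
cmp edx, 3  (cmp 5,3)
jg start: taken
mov edi, [ebx] → edi=M[220]=8
and eax, edi → eax=0&8=0
add ebx, 4 → ebx=220+4=224
sub edx, 1 → edx=5-1=4
cmp edx, 3  (cmp 4,3)
jg start: taken
mov edi, [ebx] → edi=M[224]=-8
and eax, edi → eax=0&(-8)=0
add ebx, 4 → ebx=224+4=228
sub edx, 1 → edx=4-1=3
cmp edx, 3  (cmp 3,3)
jg start: not taken
mov [216], eax → M[216]=0
halt.
Total executed instructions: 48.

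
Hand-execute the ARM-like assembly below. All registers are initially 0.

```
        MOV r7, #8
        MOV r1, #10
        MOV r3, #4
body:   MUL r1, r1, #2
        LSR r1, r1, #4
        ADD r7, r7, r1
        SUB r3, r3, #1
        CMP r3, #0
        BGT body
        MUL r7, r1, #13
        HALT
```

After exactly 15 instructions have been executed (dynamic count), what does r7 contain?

9

MOV r7, #8 → r7=8
MOV r1, #10 → r1=10
MOV r3, #4 → r3=4
MUL r1, r1, #2 → r1=10*2=20
LSR r1, r1, #4 → r1=20>>4=1
ADD r7, r7, r1 → r7=8+1=9
SUB r3, r3, #1 → r3=4-1=3
CMP r3, #0  (cmp 3,0)
BGT body: taken
MUL r1, r1, #2 → r1=1*2=2
LSR r1, r1, #4 → r1=2>>4=0
ADD r7, r7, r1 → r7=9+0=9
SUB r3, r3, #1 → r3=3-1=2
CMP r3, #0  (cmp 2,0)
BGT body: taken
After step 15: r7 = 9.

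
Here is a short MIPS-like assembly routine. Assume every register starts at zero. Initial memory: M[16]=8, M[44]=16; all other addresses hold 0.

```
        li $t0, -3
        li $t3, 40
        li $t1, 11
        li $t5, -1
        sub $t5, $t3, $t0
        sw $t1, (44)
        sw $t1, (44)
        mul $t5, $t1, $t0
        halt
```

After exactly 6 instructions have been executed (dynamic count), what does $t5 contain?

43

$t0=-3
$t3=40
$t1=11
$t5=-1
$t5=40-(-3)=43
sw $t1, (44) → M[44]=11
After step 6: $t5 = 43.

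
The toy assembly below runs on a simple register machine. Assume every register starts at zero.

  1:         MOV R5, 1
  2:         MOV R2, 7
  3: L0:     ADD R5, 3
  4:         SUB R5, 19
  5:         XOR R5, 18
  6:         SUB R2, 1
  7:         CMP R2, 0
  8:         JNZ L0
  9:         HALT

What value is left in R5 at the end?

after MOV R5, 1: R5=1
after MOV R2, 7: R2=7
after ADD R5, 3: R5=1+3=4
after SUB R5, 19: R5=4-19=-15
after XOR R5, 18: R5=(-15)^18=-29
after SUB R2, 1: R2=7-1=6
CMP R2, 0  (cmp 6,0)
JNZ L0: taken
after ADD R5, 3: R5=(-29)+3=-26
after SUB R5, 19: R5=(-26)-19=-45
after XOR R5, 18: R5=(-45)^18=-63
after SUB R2, 1: R2=6-1=5
CMP R2, 0  (cmp 5,0)
JNZ L0: taken
after ADD R5, 3: R5=(-63)+3=-60
after SUB R5, 19: R5=(-60)-19=-79
after XOR R5, 18: R5=(-79)^18=-93
after SUB R2, 1: R2=5-1=4
CMP R2, 0  (cmp 4,0)
JNZ L0: taken
after ADD R5, 3: R5=(-93)+3=-90
after SUB R5, 19: R5=(-90)-19=-109
after XOR R5, 18: R5=(-109)^18=-127
after SUB R2, 1: R2=4-1=3
CMP R2, 0  (cmp 3,0)
JNZ L0: taken
after ADD R5, 3: R5=(-127)+3=-124
after SUB R5, 19: R5=(-124)-19=-143
after XOR R5, 18: R5=(-143)^18=-157
after SUB R2, 1: R2=3-1=2
CMP R2, 0  (cmp 2,0)
JNZ L0: taken
after ADD R5, 3: R5=(-157)+3=-154
after SUB R5, 19: R5=(-154)-19=-173
after XOR R5, 18: R5=(-173)^18=-191
after SUB R2, 1: R2=2-1=1
CMP R2, 0  (cmp 1,0)
JNZ L0: taken
after ADD R5, 3: R5=(-191)+3=-188
after SUB R5, 19: R5=(-188)-19=-207
after XOR R5, 18: R5=(-207)^18=-221
after SUB R2, 1: R2=1-1=0
CMP R2, 0  (cmp 0,0)
JNZ L0: not taken
halt.

-221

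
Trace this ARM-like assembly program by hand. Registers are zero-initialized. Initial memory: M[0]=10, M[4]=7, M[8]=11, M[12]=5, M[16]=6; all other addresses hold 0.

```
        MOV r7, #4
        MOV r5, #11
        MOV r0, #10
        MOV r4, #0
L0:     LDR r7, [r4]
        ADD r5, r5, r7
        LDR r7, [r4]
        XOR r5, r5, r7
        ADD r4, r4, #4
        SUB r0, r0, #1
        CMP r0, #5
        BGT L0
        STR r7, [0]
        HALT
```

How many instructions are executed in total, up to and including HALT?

46

after MOV r7, #4: r7=4
after MOV r5, #11: r5=11
after MOV r0, #10: r0=10
after MOV r4, #0: r4=0
after LDR r7, [r4]: r7=M[0]=10
after ADD r5, r5, r7: r5=11+10=21
after LDR r7, [r4]: r7=M[0]=10
after XOR r5, r5, r7: r5=21^10=31
after ADD r4, r4, #4: r4=0+4=4
after SUB r0, r0, #1: r0=10-1=9
CMP r0, #5  (cmp 9,5)
BGT L0: taken
after LDR r7, [r4]: r7=M[4]=7
after ADD r5, r5, r7: r5=31+7=38
after LDR r7, [r4]: r7=M[4]=7
after XOR r5, r5, r7: r5=38^7=33
after ADD r4, r4, #4: r4=4+4=8
after SUB r0, r0, #1: r0=9-1=8
CMP r0, #5  (cmp 8,5)
BGT L0: taken
after LDR r7, [r4]: r7=M[8]=11
after ADD r5, r5, r7: r5=33+11=44
after LDR r7, [r4]: r7=M[8]=11
after XOR r5, r5, r7: r5=44^11=39
after ADD r4, r4, #4: r4=8+4=12
after SUB r0, r0, #1: r0=8-1=7
CMP r0, #5  (cmp 7,5)
BGT L0: taken
after LDR r7, [r4]: r7=M[12]=5
after ADD r5, r5, r7: r5=39+5=44
after LDR r7, [r4]: r7=M[12]=5
after XOR r5, r5, r7: r5=44^5=41
after ADD r4, r4, #4: r4=12+4=16
after SUB r0, r0, #1: r0=7-1=6
CMP r0, #5  (cmp 6,5)
BGT L0: taken
after LDR r7, [r4]: r7=M[16]=6
after ADD r5, r5, r7: r5=41+6=47
after LDR r7, [r4]: r7=M[16]=6
after XOR r5, r5, r7: r5=47^6=41
after ADD r4, r4, #4: r4=16+4=20
after SUB r0, r0, #1: r0=6-1=5
CMP r0, #5  (cmp 5,5)
BGT L0: not taken
STR r7, [0] → M[0]=6
halt.
Total executed instructions: 46.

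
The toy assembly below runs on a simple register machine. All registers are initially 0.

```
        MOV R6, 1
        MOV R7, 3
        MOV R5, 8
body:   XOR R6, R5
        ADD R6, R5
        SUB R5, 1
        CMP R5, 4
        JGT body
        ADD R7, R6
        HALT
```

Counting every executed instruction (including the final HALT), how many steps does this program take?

25

after MOV R6, 1: R6=1
after MOV R7, 3: R7=3
after MOV R5, 8: R5=8
after XOR R6, R5: R6=1^8=9
after ADD R6, R5: R6=9+8=17
after SUB R5, 1: R5=8-1=7
CMP R5, 4  (cmp 7,4)
JGT body: taken
after XOR R6, R5: R6=17^7=22
after ADD R6, R5: R6=22+7=29
after SUB R5, 1: R5=7-1=6
CMP R5, 4  (cmp 6,4)
JGT body: taken
after XOR R6, R5: R6=29^6=27
after ADD R6, R5: R6=27+6=33
after SUB R5, 1: R5=6-1=5
CMP R5, 4  (cmp 5,4)
JGT body: taken
after XOR R6, R5: R6=33^5=36
after ADD R6, R5: R6=36+5=41
after SUB R5, 1: R5=5-1=4
CMP R5, 4  (cmp 4,4)
JGT body: not taken
after ADD R7, R6: R7=3+41=44
halt.
Total executed instructions: 25.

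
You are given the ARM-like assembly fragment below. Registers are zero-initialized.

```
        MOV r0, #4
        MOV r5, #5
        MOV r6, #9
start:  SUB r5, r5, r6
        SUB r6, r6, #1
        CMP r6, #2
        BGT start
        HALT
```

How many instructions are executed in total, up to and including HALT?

after MOV r0, #4: r0=4
after MOV r5, #5: r5=5
after MOV r6, #9: r6=9
after SUB r5, r5, r6: r5=5-9=-4
after SUB r6, r6, #1: r6=9-1=8
CMP r6, #2  (cmp 8,2)
BGT start: taken
after SUB r5, r5, r6: r5=(-4)-8=-12
after SUB r6, r6, #1: r6=8-1=7
CMP r6, #2  (cmp 7,2)
BGT start: taken
after SUB r5, r5, r6: r5=(-12)-7=-19
after SUB r6, r6, #1: r6=7-1=6
CMP r6, #2  (cmp 6,2)
BGT start: taken
after SUB r5, r5, r6: r5=(-19)-6=-25
after SUB r6, r6, #1: r6=6-1=5
CMP r6, #2  (cmp 5,2)
BGT start: taken
after SUB r5, r5, r6: r5=(-25)-5=-30
after SUB r6, r6, #1: r6=5-1=4
CMP r6, #2  (cmp 4,2)
BGT start: taken
after SUB r5, r5, r6: r5=(-30)-4=-34
after SUB r6, r6, #1: r6=4-1=3
CMP r6, #2  (cmp 3,2)
BGT start: taken
after SUB r5, r5, r6: r5=(-34)-3=-37
after SUB r6, r6, #1: r6=3-1=2
CMP r6, #2  (cmp 2,2)
BGT start: not taken
halt.
Total executed instructions: 32.

32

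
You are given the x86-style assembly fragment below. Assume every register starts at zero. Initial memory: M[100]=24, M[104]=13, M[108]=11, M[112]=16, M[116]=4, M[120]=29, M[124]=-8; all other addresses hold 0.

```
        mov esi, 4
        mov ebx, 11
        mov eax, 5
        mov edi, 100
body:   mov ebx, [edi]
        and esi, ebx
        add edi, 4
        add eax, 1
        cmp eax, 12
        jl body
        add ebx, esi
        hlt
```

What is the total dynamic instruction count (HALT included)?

48

esi=4
ebx=11
eax=5
edi=100
ebx=M[100]=24
esi=4&24=0
edi=100+4=104
eax=5+1=6
cmp eax, 12  (cmp 6,12)
jl body: taken
ebx=M[104]=13
esi=0&13=0
edi=104+4=108
eax=6+1=7
cmp eax, 12  (cmp 7,12)
jl body: taken
ebx=M[108]=11
esi=0&11=0
edi=108+4=112
eax=7+1=8
cmp eax, 12  (cmp 8,12)
jl body: taken
ebx=M[112]=16
esi=0&16=0
edi=112+4=116
eax=8+1=9
cmp eax, 12  (cmp 9,12)
jl body: taken
ebx=M[116]=4
esi=0&4=0
edi=116+4=120
eax=9+1=10
cmp eax, 12  (cmp 10,12)
jl body: taken
ebx=M[120]=29
esi=0&29=0
edi=120+4=124
eax=10+1=11
cmp eax, 12  (cmp 11,12)
jl body: taken
ebx=M[124]=-8
esi=0&(-8)=0
edi=124+4=128
eax=11+1=12
cmp eax, 12  (cmp 12,12)
jl body: not taken
ebx=(-8)+0=-8
halt.
Total executed instructions: 48.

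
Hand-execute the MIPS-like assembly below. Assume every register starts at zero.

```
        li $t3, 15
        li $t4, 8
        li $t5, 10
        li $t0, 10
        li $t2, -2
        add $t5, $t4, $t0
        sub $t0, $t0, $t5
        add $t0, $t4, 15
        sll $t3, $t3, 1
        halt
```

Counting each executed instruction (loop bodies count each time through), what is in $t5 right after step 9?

18

li $t3, 15 → $t3=15
li $t4, 8 → $t4=8
li $t5, 10 → $t5=10
li $t0, 10 → $t0=10
li $t2, -2 → $t2=-2
add $t5, $t4, $t0 → $t5=8+10=18
sub $t0, $t0, $t5 → $t0=10-18=-8
add $t0, $t4, 15 → $t0=8+15=23
sll $t3, $t3, 1 → $t3=15<<1=30
After step 9: $t5 = 18.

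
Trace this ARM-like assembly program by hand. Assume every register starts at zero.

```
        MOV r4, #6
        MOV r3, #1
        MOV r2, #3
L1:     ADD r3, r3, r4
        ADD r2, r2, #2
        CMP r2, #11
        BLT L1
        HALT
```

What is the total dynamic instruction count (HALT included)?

20

after MOV r4, #6: r4=6
after MOV r3, #1: r3=1
after MOV r2, #3: r2=3
after ADD r3, r3, r4: r3=1+6=7
after ADD r2, r2, #2: r2=3+2=5
CMP r2, #11  (cmp 5,11)
BLT L1: taken
after ADD r3, r3, r4: r3=7+6=13
after ADD r2, r2, #2: r2=5+2=7
CMP r2, #11  (cmp 7,11)
BLT L1: taken
after ADD r3, r3, r4: r3=13+6=19
after ADD r2, r2, #2: r2=7+2=9
CMP r2, #11  (cmp 9,11)
BLT L1: taken
after ADD r3, r3, r4: r3=19+6=25
after ADD r2, r2, #2: r2=9+2=11
CMP r2, #11  (cmp 11,11)
BLT L1: not taken
halt.
Total executed instructions: 20.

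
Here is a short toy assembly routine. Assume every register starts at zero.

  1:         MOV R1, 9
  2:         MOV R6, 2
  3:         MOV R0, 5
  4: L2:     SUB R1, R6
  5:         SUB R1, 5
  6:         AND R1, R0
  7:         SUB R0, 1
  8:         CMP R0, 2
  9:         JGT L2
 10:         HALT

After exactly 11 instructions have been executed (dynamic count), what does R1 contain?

after MOV R1, 9: R1=9
after MOV R6, 2: R6=2
after MOV R0, 5: R0=5
after SUB R1, R6: R1=9-2=7
after SUB R1, 5: R1=7-5=2
after AND R1, R0: R1=2&5=0
after SUB R0, 1: R0=5-1=4
CMP R0, 2  (cmp 4,2)
JGT L2: taken
after SUB R1, R6: R1=0-2=-2
after SUB R1, 5: R1=(-2)-5=-7
After step 11: R1 = -7.

-7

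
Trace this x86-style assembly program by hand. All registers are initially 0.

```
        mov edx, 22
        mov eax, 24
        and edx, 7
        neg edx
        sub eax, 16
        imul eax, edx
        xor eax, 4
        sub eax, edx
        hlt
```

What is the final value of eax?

-38

edx=22
eax=24
edx=22&7=6
edx=-(6)=-6
eax=24-16=8
eax=8*(-6)=-48
eax=(-48)^4=-44
eax=(-44)-(-6)=-38
halt.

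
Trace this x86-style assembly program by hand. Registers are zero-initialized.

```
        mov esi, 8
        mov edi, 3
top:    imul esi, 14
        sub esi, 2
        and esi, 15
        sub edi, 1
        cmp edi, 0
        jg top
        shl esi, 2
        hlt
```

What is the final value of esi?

esi=8
edi=3
esi=8*14=112
esi=112-2=110
esi=110&15=14
edi=3-1=2
cmp edi, 0  (cmp 2,0)
jg top: taken
esi=14*14=196
esi=196-2=194
esi=194&15=2
edi=2-1=1
cmp edi, 0  (cmp 1,0)
jg top: taken
esi=2*14=28
esi=28-2=26
esi=26&15=10
edi=1-1=0
cmp edi, 0  (cmp 0,0)
jg top: not taken
esi=10<<2=40
halt.

40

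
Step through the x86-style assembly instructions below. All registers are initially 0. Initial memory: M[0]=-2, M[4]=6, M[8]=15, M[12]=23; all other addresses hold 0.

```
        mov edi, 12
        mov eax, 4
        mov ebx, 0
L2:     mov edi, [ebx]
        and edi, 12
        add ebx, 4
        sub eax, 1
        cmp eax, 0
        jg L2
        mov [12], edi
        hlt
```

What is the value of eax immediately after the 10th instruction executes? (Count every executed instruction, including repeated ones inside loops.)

after mov edi, 12: edi=12
after mov eax, 4: eax=4
after mov ebx, 0: ebx=0
after mov edi, [ebx]: edi=M[0]=-2
after and edi, 12: edi=(-2)&12=12
after add ebx, 4: ebx=0+4=4
after sub eax, 1: eax=4-1=3
cmp eax, 0  (cmp 3,0)
jg L2: taken
after mov edi, [ebx]: edi=M[4]=6
After step 10: eax = 3.

3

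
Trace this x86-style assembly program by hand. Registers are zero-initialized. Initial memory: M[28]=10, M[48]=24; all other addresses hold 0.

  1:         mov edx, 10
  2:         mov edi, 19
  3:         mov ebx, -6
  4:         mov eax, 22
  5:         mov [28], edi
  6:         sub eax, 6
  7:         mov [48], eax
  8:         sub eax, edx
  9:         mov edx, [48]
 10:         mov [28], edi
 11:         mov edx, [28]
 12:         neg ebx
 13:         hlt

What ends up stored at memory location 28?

19

edx=10
edi=19
ebx=-6
eax=22
mov [28], edi → M[28]=19
eax=22-6=16
mov [48], eax → M[48]=16
eax=16-10=6
edx=M[48]=16
mov [28], edi → M[28]=19
edx=M[28]=19
ebx=-(-6)=6
halt.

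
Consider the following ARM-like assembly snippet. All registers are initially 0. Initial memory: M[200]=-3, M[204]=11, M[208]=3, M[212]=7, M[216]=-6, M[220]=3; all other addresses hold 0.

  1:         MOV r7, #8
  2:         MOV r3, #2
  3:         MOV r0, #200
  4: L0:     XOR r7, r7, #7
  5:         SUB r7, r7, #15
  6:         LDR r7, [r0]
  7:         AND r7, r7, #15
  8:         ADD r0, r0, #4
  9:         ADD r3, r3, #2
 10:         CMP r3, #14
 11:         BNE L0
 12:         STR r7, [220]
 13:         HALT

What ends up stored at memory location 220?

r7=8
r3=2
r0=200
r7=8^7=15
r7=15-15=0
r7=M[200]=-3
r7=(-3)&15=13
r0=200+4=204
r3=2+2=4
CMP r3, #14  (cmp 4,14)
BNE L0: taken
r7=13^7=10
r7=10-15=-5
r7=M[204]=11
r7=11&15=11
r0=204+4=208
r3=4+2=6
CMP r3, #14  (cmp 6,14)
BNE L0: taken
r7=11^7=12
r7=12-15=-3
r7=M[208]=3
r7=3&15=3
r0=208+4=212
r3=6+2=8
CMP r3, #14  (cmp 8,14)
BNE L0: taken
r7=3^7=4
r7=4-15=-11
r7=M[212]=7
r7=7&15=7
r0=212+4=216
r3=8+2=10
CMP r3, #14  (cmp 10,14)
BNE L0: taken
r7=7^7=0
r7=0-15=-15
r7=M[216]=-6
r7=(-6)&15=10
r0=216+4=220
r3=10+2=12
CMP r3, #14  (cmp 12,14)
BNE L0: taken
r7=10^7=13
r7=13-15=-2
r7=M[220]=3
r7=3&15=3
r0=220+4=224
r3=12+2=14
CMP r3, #14  (cmp 14,14)
BNE L0: not taken
STR r7, [220] → M[220]=3
halt.

3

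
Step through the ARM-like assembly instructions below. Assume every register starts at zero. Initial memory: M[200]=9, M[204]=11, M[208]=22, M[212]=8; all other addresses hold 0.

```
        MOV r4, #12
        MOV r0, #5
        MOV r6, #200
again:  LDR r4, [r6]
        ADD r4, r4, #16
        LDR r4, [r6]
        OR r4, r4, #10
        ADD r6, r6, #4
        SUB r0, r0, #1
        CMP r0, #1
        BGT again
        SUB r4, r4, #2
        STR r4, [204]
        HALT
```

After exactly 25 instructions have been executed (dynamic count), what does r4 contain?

30

after MOV r4, #12: r4=12
after MOV r0, #5: r0=5
after MOV r6, #200: r6=200
after LDR r4, [r6]: r4=M[200]=9
after ADD r4, r4, #16: r4=9+16=25
after LDR r4, [r6]: r4=M[200]=9
after OR r4, r4, #10: r4=9|10=11
after ADD r6, r6, #4: r6=200+4=204
after SUB r0, r0, #1: r0=5-1=4
CMP r0, #1  (cmp 4,1)
BGT again: taken
after LDR r4, [r6]: r4=M[204]=11
after ADD r4, r4, #16: r4=11+16=27
after LDR r4, [r6]: r4=M[204]=11
after OR r4, r4, #10: r4=11|10=11
after ADD r6, r6, #4: r6=204+4=208
after SUB r0, r0, #1: r0=4-1=3
CMP r0, #1  (cmp 3,1)
BGT again: taken
after LDR r4, [r6]: r4=M[208]=22
after ADD r4, r4, #16: r4=22+16=38
after LDR r4, [r6]: r4=M[208]=22
after OR r4, r4, #10: r4=22|10=30
after ADD r6, r6, #4: r6=208+4=212
after SUB r0, r0, #1: r0=3-1=2
After step 25: r4 = 30.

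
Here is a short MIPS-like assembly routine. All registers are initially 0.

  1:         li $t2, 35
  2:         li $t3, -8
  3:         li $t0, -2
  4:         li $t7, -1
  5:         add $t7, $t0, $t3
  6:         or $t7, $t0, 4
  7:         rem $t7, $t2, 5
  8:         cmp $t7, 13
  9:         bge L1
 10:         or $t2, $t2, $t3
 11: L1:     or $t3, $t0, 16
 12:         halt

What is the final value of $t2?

-5

li $t2, 35 → $t2=35
li $t3, -8 → $t3=-8
li $t0, -2 → $t0=-2
li $t7, -1 → $t7=-1
add $t7, $t0, $t3 → $t7=(-2)+(-8)=-10
or $t7, $t0, 4 → $t7=(-2)|4=-2
rem $t7, $t2, 5 → $t7=35%5=0
cmp $t7, 13  (cmp 0,13)
bge L1: not taken
or $t2, $t2, $t3 → $t2=35|(-8)=-5
or $t3, $t0, 16 → $t3=(-2)|16=-2
halt.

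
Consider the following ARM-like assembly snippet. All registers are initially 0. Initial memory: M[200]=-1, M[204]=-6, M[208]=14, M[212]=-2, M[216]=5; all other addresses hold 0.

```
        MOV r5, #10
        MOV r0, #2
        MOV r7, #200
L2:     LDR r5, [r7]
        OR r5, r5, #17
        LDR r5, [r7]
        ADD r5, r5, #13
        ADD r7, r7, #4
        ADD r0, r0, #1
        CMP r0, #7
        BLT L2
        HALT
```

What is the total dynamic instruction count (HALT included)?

MOV r5, #10 → r5=10
MOV r0, #2 → r0=2
MOV r7, #200 → r7=200
LDR r5, [r7] → r5=M[200]=-1
OR r5, r5, #17 → r5=(-1)|17=-1
LDR r5, [r7] → r5=M[200]=-1
ADD r5, r5, #13 → r5=(-1)+13=12
ADD r7, r7, #4 → r7=200+4=204
ADD r0, r0, #1 → r0=2+1=3
CMP r0, #7  (cmp 3,7)
BLT L2: taken
LDR r5, [r7] → r5=M[204]=-6
OR r5, r5, #17 → r5=(-6)|17=-5
LDR r5, [r7] → r5=M[204]=-6
ADD r5, r5, #13 → r5=(-6)+13=7
ADD r7, r7, #4 → r7=204+4=208
ADD r0, r0, #1 → r0=3+1=4
CMP r0, #7  (cmp 4,7)
BLT L2: taken
LDR r5, [r7] → r5=M[208]=14
OR r5, r5, #17 → r5=14|17=31
LDR r5, [r7] → r5=M[208]=14
ADD r5, r5, #13 → r5=14+13=27
ADD r7, r7, #4 → r7=208+4=212
ADD r0, r0, #1 → r0=4+1=5
CMP r0, #7  (cmp 5,7)
BLT L2: taken
LDR r5, [r7] → r5=M[212]=-2
OR r5, r5, #17 → r5=(-2)|17=-1
LDR r5, [r7] → r5=M[212]=-2
ADD r5, r5, #13 → r5=(-2)+13=11
ADD r7, r7, #4 → r7=212+4=216
ADD r0, r0, #1 → r0=5+1=6
CMP r0, #7  (cmp 6,7)
BLT L2: taken
LDR r5, [r7] → r5=M[216]=5
OR r5, r5, #17 → r5=5|17=21
LDR r5, [r7] → r5=M[216]=5
ADD r5, r5, #13 → r5=5+13=18
ADD r7, r7, #4 → r7=216+4=220
ADD r0, r0, #1 → r0=6+1=7
CMP r0, #7  (cmp 7,7)
BLT L2: not taken
halt.
Total executed instructions: 44.

44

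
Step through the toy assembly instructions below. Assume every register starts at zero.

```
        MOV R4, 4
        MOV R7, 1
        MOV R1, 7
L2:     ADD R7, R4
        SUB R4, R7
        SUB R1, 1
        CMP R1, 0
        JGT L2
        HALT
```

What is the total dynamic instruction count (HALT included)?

after MOV R4, 4: R4=4
after MOV R7, 1: R7=1
after MOV R1, 7: R1=7
after ADD R7, R4: R7=1+4=5
after SUB R4, R7: R4=4-5=-1
after SUB R1, 1: R1=7-1=6
CMP R1, 0  (cmp 6,0)
JGT L2: taken
after ADD R7, R4: R7=5+(-1)=4
after SUB R4, R7: R4=(-1)-4=-5
after SUB R1, 1: R1=6-1=5
CMP R1, 0  (cmp 5,0)
JGT L2: taken
after ADD R7, R4: R7=4+(-5)=-1
after SUB R4, R7: R4=(-5)-(-1)=-4
after SUB R1, 1: R1=5-1=4
CMP R1, 0  (cmp 4,0)
JGT L2: taken
after ADD R7, R4: R7=(-1)+(-4)=-5
after SUB R4, R7: R4=(-4)-(-5)=1
after SUB R1, 1: R1=4-1=3
CMP R1, 0  (cmp 3,0)
JGT L2: taken
after ADD R7, R4: R7=(-5)+1=-4
after SUB R4, R7: R4=1-(-4)=5
after SUB R1, 1: R1=3-1=2
CMP R1, 0  (cmp 2,0)
JGT L2: taken
after ADD R7, R4: R7=(-4)+5=1
after SUB R4, R7: R4=5-1=4
after SUB R1, 1: R1=2-1=1
CMP R1, 0  (cmp 1,0)
JGT L2: taken
after ADD R7, R4: R7=1+4=5
after SUB R4, R7: R4=4-5=-1
after SUB R1, 1: R1=1-1=0
CMP R1, 0  (cmp 0,0)
JGT L2: not taken
halt.
Total executed instructions: 39.

39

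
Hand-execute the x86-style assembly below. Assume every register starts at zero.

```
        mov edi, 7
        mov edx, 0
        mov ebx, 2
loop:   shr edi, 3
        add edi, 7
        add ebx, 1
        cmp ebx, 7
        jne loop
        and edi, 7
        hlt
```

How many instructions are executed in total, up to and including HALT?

edi=7
edx=0
ebx=2
edi=7>>3=0
edi=0+7=7
ebx=2+1=3
cmp ebx, 7  (cmp 3,7)
jne loop: taken
edi=7>>3=0
edi=0+7=7
ebx=3+1=4
cmp ebx, 7  (cmp 4,7)
jne loop: taken
edi=7>>3=0
edi=0+7=7
ebx=4+1=5
cmp ebx, 7  (cmp 5,7)
jne loop: taken
edi=7>>3=0
edi=0+7=7
ebx=5+1=6
cmp ebx, 7  (cmp 6,7)
jne loop: taken
edi=7>>3=0
edi=0+7=7
ebx=6+1=7
cmp ebx, 7  (cmp 7,7)
jne loop: not taken
edi=7&7=7
halt.
Total executed instructions: 30.

30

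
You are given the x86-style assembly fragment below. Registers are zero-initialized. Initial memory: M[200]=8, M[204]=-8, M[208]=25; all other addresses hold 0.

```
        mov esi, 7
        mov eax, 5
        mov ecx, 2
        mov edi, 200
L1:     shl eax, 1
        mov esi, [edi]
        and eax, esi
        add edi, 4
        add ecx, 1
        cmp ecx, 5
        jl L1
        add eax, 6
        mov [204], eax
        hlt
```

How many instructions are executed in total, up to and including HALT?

esi=7
eax=5
ecx=2
edi=200
eax=5<<1=10
esi=M[200]=8
eax=10&8=8
edi=200+4=204
ecx=2+1=3
cmp ecx, 5  (cmp 3,5)
jl L1: taken
eax=8<<1=16
esi=M[204]=-8
eax=16&(-8)=16
edi=204+4=208
ecx=3+1=4
cmp ecx, 5  (cmp 4,5)
jl L1: taken
eax=16<<1=32
esi=M[208]=25
eax=32&25=0
edi=208+4=212
ecx=4+1=5
cmp ecx, 5  (cmp 5,5)
jl L1: not taken
eax=0+6=6
mov [204], eax → M[204]=6
halt.
Total executed instructions: 28.

28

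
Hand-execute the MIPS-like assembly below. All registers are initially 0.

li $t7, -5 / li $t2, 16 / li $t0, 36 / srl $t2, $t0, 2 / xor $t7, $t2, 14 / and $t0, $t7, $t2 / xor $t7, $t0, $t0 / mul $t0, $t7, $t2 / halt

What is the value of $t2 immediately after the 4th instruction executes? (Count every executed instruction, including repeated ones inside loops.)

after li $t7, -5: $t7=-5
after li $t2, 16: $t2=16
after li $t0, 36: $t0=36
after srl $t2, $t0, 2: $t2=36>>2=9
After step 4: $t2 = 9.

9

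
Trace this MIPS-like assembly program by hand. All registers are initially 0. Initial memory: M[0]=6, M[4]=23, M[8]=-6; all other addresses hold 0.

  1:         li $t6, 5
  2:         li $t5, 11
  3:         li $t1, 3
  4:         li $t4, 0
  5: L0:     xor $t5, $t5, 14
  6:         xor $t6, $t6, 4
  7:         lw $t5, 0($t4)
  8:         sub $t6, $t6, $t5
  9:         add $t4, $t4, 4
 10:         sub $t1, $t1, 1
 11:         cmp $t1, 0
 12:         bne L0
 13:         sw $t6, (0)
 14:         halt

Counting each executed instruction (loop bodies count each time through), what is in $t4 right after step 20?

li $t6, 5 → $t6=5
li $t5, 11 → $t5=11
li $t1, 3 → $t1=3
li $t4, 0 → $t4=0
xor $t5, $t5, 14 → $t5=11^14=5
xor $t6, $t6, 4 → $t6=5^4=1
lw $t5, 0($t4) → $t5=M[0]=6
sub $t6, $t6, $t5 → $t6=1-6=-5
add $t4, $t4, 4 → $t4=0+4=4
sub $t1, $t1, 1 → $t1=3-1=2
cmp $t1, 0  (cmp 2,0)
bne L0: taken
xor $t5, $t5, 14 → $t5=6^14=8
xor $t6, $t6, 4 → $t6=(-5)^4=-1
lw $t5, 0($t4) → $t5=M[4]=23
sub $t6, $t6, $t5 → $t6=(-1)-23=-24
add $t4, $t4, 4 → $t4=4+4=8
sub $t1, $t1, 1 → $t1=2-1=1
cmp $t1, 0  (cmp 1,0)
bne L0: taken
After step 20: $t4 = 8.

8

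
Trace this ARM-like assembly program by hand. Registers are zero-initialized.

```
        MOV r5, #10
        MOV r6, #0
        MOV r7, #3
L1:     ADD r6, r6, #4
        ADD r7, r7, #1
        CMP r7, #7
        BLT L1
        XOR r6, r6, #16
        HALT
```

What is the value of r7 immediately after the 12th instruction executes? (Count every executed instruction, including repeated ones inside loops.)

r5=10
r6=0
r7=3
r6=0+4=4
r7=3+1=4
CMP r7, #7  (cmp 4,7)
BLT L1: taken
r6=4+4=8
r7=4+1=5
CMP r7, #7  (cmp 5,7)
BLT L1: taken
r6=8+4=12
After step 12: r7 = 5.

5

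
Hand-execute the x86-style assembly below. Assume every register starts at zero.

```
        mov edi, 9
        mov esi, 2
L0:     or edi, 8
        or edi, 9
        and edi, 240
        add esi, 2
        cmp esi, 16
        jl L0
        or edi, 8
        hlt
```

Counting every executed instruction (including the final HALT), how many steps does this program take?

edi=9
esi=2
edi=9|8=9
edi=9|9=9
edi=9&240=0
esi=2+2=4
cmp esi, 16  (cmp 4,16)
jl L0: taken
edi=0|8=8
edi=8|9=9
edi=9&240=0
esi=4+2=6
cmp esi, 16  (cmp 6,16)
jl L0: taken
edi=0|8=8
edi=8|9=9
edi=9&240=0
esi=6+2=8
cmp esi, 16  (cmp 8,16)
jl L0: taken
edi=0|8=8
edi=8|9=9
edi=9&240=0
esi=8+2=10
cmp esi, 16  (cmp 10,16)
jl L0: taken
edi=0|8=8
edi=8|9=9
edi=9&240=0
esi=10+2=12
cmp esi, 16  (cmp 12,16)
jl L0: taken
edi=0|8=8
edi=8|9=9
edi=9&240=0
esi=12+2=14
cmp esi, 16  (cmp 14,16)
jl L0: taken
edi=0|8=8
edi=8|9=9
edi=9&240=0
esi=14+2=16
cmp esi, 16  (cmp 16,16)
jl L0: not taken
edi=0|8=8
halt.
Total executed instructions: 46.

46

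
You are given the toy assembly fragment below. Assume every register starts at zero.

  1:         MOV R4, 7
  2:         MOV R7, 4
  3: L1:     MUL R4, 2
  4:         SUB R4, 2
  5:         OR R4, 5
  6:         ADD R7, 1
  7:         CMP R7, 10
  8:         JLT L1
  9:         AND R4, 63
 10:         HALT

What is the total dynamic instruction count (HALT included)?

40

MOV R4, 7 → R4=7
MOV R7, 4 → R7=4
MUL R4, 2 → R4=7*2=14
SUB R4, 2 → R4=14-2=12
OR R4, 5 → R4=12|5=13
ADD R7, 1 → R7=4+1=5
CMP R7, 10  (cmp 5,10)
JLT L1: taken
MUL R4, 2 → R4=13*2=26
SUB R4, 2 → R4=26-2=24
OR R4, 5 → R4=24|5=29
ADD R7, 1 → R7=5+1=6
CMP R7, 10  (cmp 6,10)
JLT L1: taken
MUL R4, 2 → R4=29*2=58
SUB R4, 2 → R4=58-2=56
OR R4, 5 → R4=56|5=61
ADD R7, 1 → R7=6+1=7
CMP R7, 10  (cmp 7,10)
JLT L1: taken
MUL R4, 2 → R4=61*2=122
SUB R4, 2 → R4=122-2=120
OR R4, 5 → R4=120|5=125
ADD R7, 1 → R7=7+1=8
CMP R7, 10  (cmp 8,10)
JLT L1: taken
MUL R4, 2 → R4=125*2=250
SUB R4, 2 → R4=250-2=248
OR R4, 5 → R4=248|5=253
ADD R7, 1 → R7=8+1=9
CMP R7, 10  (cmp 9,10)
JLT L1: taken
MUL R4, 2 → R4=253*2=506
SUB R4, 2 → R4=506-2=504
OR R4, 5 → R4=504|5=509
ADD R7, 1 → R7=9+1=10
CMP R7, 10  (cmp 10,10)
JLT L1: not taken
AND R4, 63 → R4=509&63=61
halt.
Total executed instructions: 40.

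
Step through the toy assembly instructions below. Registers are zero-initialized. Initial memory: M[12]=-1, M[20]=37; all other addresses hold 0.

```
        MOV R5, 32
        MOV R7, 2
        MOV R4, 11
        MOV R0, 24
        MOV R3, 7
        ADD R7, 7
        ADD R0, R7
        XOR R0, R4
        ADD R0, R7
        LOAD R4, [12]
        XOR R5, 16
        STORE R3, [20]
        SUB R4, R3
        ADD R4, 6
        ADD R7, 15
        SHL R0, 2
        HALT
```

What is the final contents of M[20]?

7

MOV R5, 32 → R5=32
MOV R7, 2 → R7=2
MOV R4, 11 → R4=11
MOV R0, 24 → R0=24
MOV R3, 7 → R3=7
ADD R7, 7 → R7=2+7=9
ADD R0, R7 → R0=24+9=33
XOR R0, R4 → R0=33^11=42
ADD R0, R7 → R0=42+9=51
LOAD R4, [12] → R4=M[12]=-1
XOR R5, 16 → R5=32^16=48
STORE R3, [20] → M[20]=7
SUB R4, R3 → R4=(-1)-7=-8
ADD R4, 6 → R4=(-8)+6=-2
ADD R7, 15 → R7=9+15=24
SHL R0, 2 → R0=51<<2=204
halt.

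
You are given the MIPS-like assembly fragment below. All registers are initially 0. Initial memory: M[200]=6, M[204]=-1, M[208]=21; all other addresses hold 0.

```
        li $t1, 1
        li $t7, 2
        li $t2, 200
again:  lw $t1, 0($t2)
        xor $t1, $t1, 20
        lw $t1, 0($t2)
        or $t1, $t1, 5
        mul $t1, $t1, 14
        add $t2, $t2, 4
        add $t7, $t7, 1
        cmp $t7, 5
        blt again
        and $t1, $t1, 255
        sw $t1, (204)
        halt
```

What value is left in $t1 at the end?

38

after li $t1, 1: $t1=1
after li $t7, 2: $t7=2
after li $t2, 200: $t2=200
after lw $t1, 0($t2): $t1=M[200]=6
after xor $t1, $t1, 20: $t1=6^20=18
after lw $t1, 0($t2): $t1=M[200]=6
after or $t1, $t1, 5: $t1=6|5=7
after mul $t1, $t1, 14: $t1=7*14=98
after add $t2, $t2, 4: $t2=200+4=204
after add $t7, $t7, 1: $t7=2+1=3
cmp $t7, 5  (cmp 3,5)
blt again: taken
after lw $t1, 0($t2): $t1=M[204]=-1
after xor $t1, $t1, 20: $t1=(-1)^20=-21
after lw $t1, 0($t2): $t1=M[204]=-1
after or $t1, $t1, 5: $t1=(-1)|5=-1
after mul $t1, $t1, 14: $t1=(-1)*14=-14
after add $t2, $t2, 4: $t2=204+4=208
after add $t7, $t7, 1: $t7=3+1=4
cmp $t7, 5  (cmp 4,5)
blt again: taken
after lw $t1, 0($t2): $t1=M[208]=21
after xor $t1, $t1, 20: $t1=21^20=1
after lw $t1, 0($t2): $t1=M[208]=21
after or $t1, $t1, 5: $t1=21|5=21
after mul $t1, $t1, 14: $t1=21*14=294
after add $t2, $t2, 4: $t2=208+4=212
after add $t7, $t7, 1: $t7=4+1=5
cmp $t7, 5  (cmp 5,5)
blt again: not taken
after and $t1, $t1, 255: $t1=294&255=38
sw $t1, (204) → M[204]=38
halt.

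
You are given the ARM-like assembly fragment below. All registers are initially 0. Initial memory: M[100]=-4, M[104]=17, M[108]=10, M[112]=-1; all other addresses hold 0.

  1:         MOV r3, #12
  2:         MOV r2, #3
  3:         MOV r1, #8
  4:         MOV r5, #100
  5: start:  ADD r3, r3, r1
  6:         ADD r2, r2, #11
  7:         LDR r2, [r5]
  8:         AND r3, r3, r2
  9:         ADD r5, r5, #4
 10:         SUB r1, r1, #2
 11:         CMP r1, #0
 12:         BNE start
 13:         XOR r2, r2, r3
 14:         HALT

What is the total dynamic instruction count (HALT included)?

MOV r3, #12 → r3=12
MOV r2, #3 → r2=3
MOV r1, #8 → r1=8
MOV r5, #100 → r5=100
ADD r3, r3, r1 → r3=12+8=20
ADD r2, r2, #11 → r2=3+11=14
LDR r2, [r5] → r2=M[100]=-4
AND r3, r3, r2 → r3=20&(-4)=20
ADD r5, r5, #4 → r5=100+4=104
SUB r1, r1, #2 → r1=8-2=6
CMP r1, #0  (cmp 6,0)
BNE start: taken
ADD r3, r3, r1 → r3=20+6=26
ADD r2, r2, #11 → r2=(-4)+11=7
LDR r2, [r5] → r2=M[104]=17
AND r3, r3, r2 → r3=26&17=16
ADD r5, r5, #4 → r5=104+4=108
SUB r1, r1, #2 → r1=6-2=4
CMP r1, #0  (cmp 4,0)
BNE start: taken
ADD r3, r3, r1 → r3=16+4=20
ADD r2, r2, #11 → r2=17+11=28
LDR r2, [r5] → r2=M[108]=10
AND r3, r3, r2 → r3=20&10=0
ADD r5, r5, #4 → r5=108+4=112
SUB r1, r1, #2 → r1=4-2=2
CMP r1, #0  (cmp 2,0)
BNE start: taken
ADD r3, r3, r1 → r3=0+2=2
ADD r2, r2, #11 → r2=10+11=21
LDR r2, [r5] → r2=M[112]=-1
AND r3, r3, r2 → r3=2&(-1)=2
ADD r5, r5, #4 → r5=112+4=116
SUB r1, r1, #2 → r1=2-2=0
CMP r1, #0  (cmp 0,0)
BNE start: not taken
XOR r2, r2, r3 → r2=(-1)^2=-3
halt.
Total executed instructions: 38.

38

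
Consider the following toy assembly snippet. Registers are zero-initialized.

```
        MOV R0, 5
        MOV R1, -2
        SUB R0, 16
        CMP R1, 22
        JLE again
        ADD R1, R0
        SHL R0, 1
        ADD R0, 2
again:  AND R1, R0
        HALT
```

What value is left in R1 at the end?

R0=5
R1=-2
R0=5-16=-11
CMP R1, 22  (cmp -2,22)
JLE again: taken
R1=(-2)&(-11)=-12
halt.

-12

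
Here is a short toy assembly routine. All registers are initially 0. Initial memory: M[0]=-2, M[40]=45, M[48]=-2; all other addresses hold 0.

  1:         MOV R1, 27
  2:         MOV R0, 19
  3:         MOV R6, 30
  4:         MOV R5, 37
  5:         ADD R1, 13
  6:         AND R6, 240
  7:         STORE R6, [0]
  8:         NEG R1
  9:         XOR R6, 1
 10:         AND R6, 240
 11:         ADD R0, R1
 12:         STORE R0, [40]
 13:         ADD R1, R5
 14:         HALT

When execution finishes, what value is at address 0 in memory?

MOV R1, 27 → R1=27
MOV R0, 19 → R0=19
MOV R6, 30 → R6=30
MOV R5, 37 → R5=37
ADD R1, 13 → R1=27+13=40
AND R6, 240 → R6=30&240=16
STORE R6, [0] → M[0]=16
NEG R1 → R1=-(40)=-40
XOR R6, 1 → R6=16^1=17
AND R6, 240 → R6=17&240=16
ADD R0, R1 → R0=19+(-40)=-21
STORE R0, [40] → M[40]=-21
ADD R1, R5 → R1=(-40)+37=-3
halt.

16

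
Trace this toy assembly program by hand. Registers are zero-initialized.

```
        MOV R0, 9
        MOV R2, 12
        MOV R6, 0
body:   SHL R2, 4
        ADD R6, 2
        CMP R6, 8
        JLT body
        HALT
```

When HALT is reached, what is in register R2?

786432

MOV R0, 9 → R0=9
MOV R2, 12 → R2=12
MOV R6, 0 → R6=0
SHL R2, 4 → R2=12<<4=192
ADD R6, 2 → R6=0+2=2
CMP R6, 8  (cmp 2,8)
JLT body: taken
SHL R2, 4 → R2=192<<4=3072
ADD R6, 2 → R6=2+2=4
CMP R6, 8  (cmp 4,8)
JLT body: taken
SHL R2, 4 → R2=3072<<4=49152
ADD R6, 2 → R6=4+2=6
CMP R6, 8  (cmp 6,8)
JLT body: taken
SHL R2, 4 → R2=49152<<4=786432
ADD R6, 2 → R6=6+2=8
CMP R6, 8  (cmp 8,8)
JLT body: not taken
halt.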